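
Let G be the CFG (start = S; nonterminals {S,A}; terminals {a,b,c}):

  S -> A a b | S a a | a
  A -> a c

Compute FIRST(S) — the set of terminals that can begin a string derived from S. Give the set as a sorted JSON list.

FIRST iteration:
pass 1:
  A via A→a c: +{a}
  S via S→A a b: +{a}
  S: {a}  A: {a}
pass 2: (stable)
  S: {a}  A: {a}

FIRST(S) = ["a"]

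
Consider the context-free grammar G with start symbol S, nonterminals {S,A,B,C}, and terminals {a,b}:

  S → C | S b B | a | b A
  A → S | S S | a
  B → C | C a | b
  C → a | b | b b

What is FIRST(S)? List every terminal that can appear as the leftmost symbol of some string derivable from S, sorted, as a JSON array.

FIRST sets, iterate to fixpoint:
round 1:
  A via A→a: +{a}
  B via B→b: +{b}
  C via C→a: +{a}
  C via C→b: +{b}
  S via S→C: +{a,b}
  FIRST[S]={a,b}  FIRST[A]={a}  FIRST[B]={b}  FIRST[C]={a,b}
round 2:
  A via A→S: +{b}
  B via B→C: +{a}
  FIRST[S]={a,b}  FIRST[A]={a,b}  FIRST[B]={a,b}  FIRST[C]={a,b}
round 3: done
  FIRST[S]={a,b}  FIRST[A]={a,b}  FIRST[B]={a,b}  FIRST[C]={a,b}

FIRST(S) = ["a", "b"]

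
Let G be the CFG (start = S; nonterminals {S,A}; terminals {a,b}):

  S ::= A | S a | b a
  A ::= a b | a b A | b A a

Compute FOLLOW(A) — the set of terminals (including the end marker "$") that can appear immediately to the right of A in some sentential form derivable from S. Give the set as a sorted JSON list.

Compute FIRST by fixpoint:
pass 1:
  A via A→a b: +{a}
  A via A→b A a: +{b}
  S via S→A: +{a,b}
  FIRST(S)={a,b}  FIRST(A)={a,b}
pass 2: (no change)
  FIRST(S)={a,b}  FIRST(A)={a,b}

Compute FOLLOW by fixpoint:
FOLLOW(S) := {$}
round 1:
  A→b A a: FOLLOW(A) ⊇ FIRST(a) = {a}; new: +{a}
  S→A: FOLLOW(A) ⊇ FOLLOW(S) ⊇ {$}; new: +{$}
  S→S a: FOLLOW(S) ⊇ FIRST(a) = {a}; new: +{a}
  S: {$,a}  A: {$,a}
round 2: done
  S: {$,a}  A: {$,a}

FOLLOW(A) = ["$", "a"]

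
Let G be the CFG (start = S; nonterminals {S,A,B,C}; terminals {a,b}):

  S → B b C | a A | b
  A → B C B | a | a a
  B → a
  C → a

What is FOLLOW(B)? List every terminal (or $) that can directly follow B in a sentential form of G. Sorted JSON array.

Compute FIRST by fixpoint:
iter 1:
  A via A→a: +{a}
  B via B→a: +{a}
  C via C→a: +{a}
  S via S→B b C: +{a}
  S via S→b: +{b}
  S: {a,b}  A: {a}  B: {a}  C: {a}
iter 2: (stable)
  S: {a,b}  A: {a}  B: {a}  C: {a}

Compute FOLLOW by fixpoint:
seed FOLLOW(S) with $
round 1:
  A→B C B: FOLLOW(B) ⊇ FIRST(C) = {a}; new: +{a}
  A→B C B: FOLLOW(C) ⊇ FIRST(B) = {a}; new: +{a}
  S→B b C: FOLLOW(B) ⊇ FIRST(b) = {b}; new: +{b}
  S→B b C: FOLLOW(C) ⊇ FOLLOW(S) ⊇ {$}; new: +{$}
  S→a A: FOLLOW(A) ⊇ FOLLOW(S) ⊇ {$}; new: +{$}
  FOLLOW[S]={$}  FOLLOW[A]={$}  FOLLOW[B]={a,b}  FOLLOW[C]={$,a}
round 2:
  A→B C B: FOLLOW(B) ⊇ FOLLOW(A) ⊇ {$}; new: +{$}
  FOLLOW[S]={$}  FOLLOW[A]={$}  FOLLOW[B]={$,a,b}  FOLLOW[C]={$,a}
round 3: — fixpoint
  FOLLOW[S]={$}  FOLLOW[A]={$}  FOLLOW[B]={$,a,b}  FOLLOW[C]={$,a}

FOLLOW(B) = ["$", "a", "b"]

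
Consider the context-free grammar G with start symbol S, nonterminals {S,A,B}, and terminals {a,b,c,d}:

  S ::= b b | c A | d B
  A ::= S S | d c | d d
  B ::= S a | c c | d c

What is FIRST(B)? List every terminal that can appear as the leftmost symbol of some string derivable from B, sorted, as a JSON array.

FIRST iteration:
[1]
  A via A→d c: +{d}
  B via B→c c: +{c}
  B via B→d c: +{d}
  S via S→b b: +{b}
  S via S→c A: +{c}
  S via S→d B: +{d}
  S: {b,c,d}  A: {d}  B: {c,d}
[2]
  A via A→S S: +{b,c}
  B via B→S a: +{b}
  S: {b,c,d}  A: {b,c,d}  B: {b,c,d}
[3] (stable)
  S: {b,c,d}  A: {b,c,d}  B: {b,c,d}

FIRST(B) = ["b", "c", "d"]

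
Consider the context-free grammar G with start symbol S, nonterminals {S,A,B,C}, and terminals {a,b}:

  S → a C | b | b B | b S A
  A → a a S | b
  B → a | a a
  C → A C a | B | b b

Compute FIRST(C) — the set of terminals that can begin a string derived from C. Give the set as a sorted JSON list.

FIRST iteration:
iter 1:
  A via A→a a S: +{a}
  A via A→b: +{b}
  B via B→a: +{a}
  C via C→A C a: +{a,b}
  S via S→a C: +{a}
  S via S→b: +{b}
  FIRST[S]={a,b}  FIRST[A]={a,b}  FIRST[B]={a}  FIRST[C]={a,b}
iter 2: (stable)
  FIRST[S]={a,b}  FIRST[A]={a,b}  FIRST[B]={a}  FIRST[C]={a,b}

FIRST(C) = ["a", "b"]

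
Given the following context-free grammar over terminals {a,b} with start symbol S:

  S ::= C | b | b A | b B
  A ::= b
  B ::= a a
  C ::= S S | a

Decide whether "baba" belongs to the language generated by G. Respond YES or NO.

CNF form of G:
  S -> S S | T1 A | T1 B | a | b
  A -> b
  B -> T0 T0
  C -> S S | a
  T0 -> a
  T1 -> b

Fill CYK table bottom-up:
  cell(0,0) b: {A,S,T1}  orig:{A,S}
  cell(1,1) a: {C,S,T0}  orig:{C,S}
  cell(2,2) b: {A,S,T1}  orig:{A,S}
  cell(3,3) a: {C,S,T0}  orig:{C,S}
  cell(0,1) ba: {C,S}
  cell(1,2) ab: {C,S}
  cell(2,3) ba: {C,S}
  cell(0,2) bab: {C,S}
  cell(1,3) aba: {C,S}
  cell(0,3) baba: {C,S}

S ∈ T[0,3] ⇒ YES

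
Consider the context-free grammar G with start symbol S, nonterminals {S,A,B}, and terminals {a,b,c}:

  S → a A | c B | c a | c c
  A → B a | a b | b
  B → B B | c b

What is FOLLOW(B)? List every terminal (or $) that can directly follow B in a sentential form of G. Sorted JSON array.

FIRST sets, iterate to fixpoint:
[1]
  A via A→a b: +{a}
  A via A→b: +{b}
  B via B→c b: +{c}
  S via S→a A: +{a}
  S via S→c B: +{c}
  FIRST(S)={a,c}  FIRST(A)={a,b}  FIRST(B)={c}
[2]
  A via A→B a: +{c}
  FIRST(S)={a,c}  FIRST(A)={a,b,c}  FIRST(B)={c}
[3] (stable)
  FIRST(S)={a,c}  FIRST(A)={a,b,c}  FIRST(B)={c}

FOLLOW iteration:
FOLLOW(S) := {$}
round 1:
  A→B a: FOLLOW(B) ⊇ FIRST(a) = {a}; new: +{a}
  B→B B: FOLLOW(B) ⊇ FIRST(B) = {c}; new: +{c}
  S→a A: FOLLOW(A) ⊇ FOLLOW(S) ⊇ {$}; new: +{$}
  S→c B: FOLLOW(B) ⊇ FOLLOW(S) ⊇ {$}; new: +{$}
  FOLLOW[S]={$}  FOLLOW[A]={$}  FOLLOW[B]={$,a,c}
round 2: (no change)
  FOLLOW[S]={$}  FOLLOW[A]={$}  FOLLOW[B]={$,a,c}

FOLLOW(B) = ["$", "a", "c"]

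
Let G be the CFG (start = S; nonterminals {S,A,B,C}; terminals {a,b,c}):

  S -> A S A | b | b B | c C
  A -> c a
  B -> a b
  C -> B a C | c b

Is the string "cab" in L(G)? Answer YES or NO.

Convert to CNF:
  S -> A X4 | T0 C | T2 B | b
  A -> T0 T1
  B -> T1 T2
  C -> B X3 | T0 T2
  T0 -> c
  T1 -> a
  T2 -> b
  X3 -> T1 C
  X4 -> S A

Fill CYK table bottom-up:
  [0..0]={T0}  "c"  orig:{}
  [1..1]={T1}  "a"  orig:{}
  [2..2]={S,T2}  "b"  orig:{S}
  [0..1]={A}  "ca"
  [1..2]={B}  "ab"
  [0..2]=∅  "cab"

S ∉ T[0,2] ⇒ NO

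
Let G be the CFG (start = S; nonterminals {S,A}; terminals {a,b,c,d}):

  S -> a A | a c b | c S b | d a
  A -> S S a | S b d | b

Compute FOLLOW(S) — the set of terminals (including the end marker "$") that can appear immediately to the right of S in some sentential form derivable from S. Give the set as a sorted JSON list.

Compute FIRST by fixpoint:
pass 1:
  A via A→b: +{b}
  S via S→a A: +{a}
  S via S→c S b: +{c}
  S via S→d a: +{d}
  FIRST[S]={a,c,d}  FIRST[A]={b}
pass 2:
  A via A→S S a: +{a,c,d}
  FIRST[S]={a,c,d}  FIRST[A]={a,b,c,d}
pass 3: — fixpoint
  FIRST[S]={a,c,d}  FIRST[A]={a,b,c,d}

Compute FOLLOW by fixpoint:
FOLLOW(S) := {$}
pass 1:
  A→S S a: FOLLOW(S) ⊇ FIRST(S) = {a,c,d}; new: +{a,c,d}
  A→S b d: FOLLOW(S) ⊇ FIRST(b) = {b}; new: +{b}
  S→a A: FOLLOW(A) ⊇ FOLLOW(S) ⊇ {$,a,b,c,d}; new: +{$,a,b,c,d}
  S: {$,a,b,c,d}  A: {$,a,b,c,d}
pass 2: done
  S: {$,a,b,c,d}  A: {$,a,b,c,d}

FOLLOW(S) = ["$", "a", "b", "c", "d"]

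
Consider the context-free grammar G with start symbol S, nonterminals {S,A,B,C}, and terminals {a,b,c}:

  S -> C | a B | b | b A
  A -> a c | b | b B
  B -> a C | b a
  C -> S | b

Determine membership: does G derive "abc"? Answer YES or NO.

Convert to CNF:
  S -> T0 B | T2 A | b
  A -> T0 T1 | T2 B | b
  B -> T0 C | T2 T0
  C -> T0 B | T2 A | b
  T0 -> a
  T1 -> c
  T2 -> b

CYK fill:
  T[0,0] 'a' = {T0}  orig:{}
  T[1,1] 'b' = {A,C,S,T2}  orig:{A,C,S}
  T[2,2] 'c' = {T1}  orig:{}
  T[0,1] 'ab' = {B}
  T[1,2] 'bc' = ∅
  T[0,2] 'abc' = ∅

S ∉ T[0,2] ⇒ NO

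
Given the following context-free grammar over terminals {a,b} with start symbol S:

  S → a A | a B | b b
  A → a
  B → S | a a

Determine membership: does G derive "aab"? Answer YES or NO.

CNF form of G:
  S -> T0 A | T0 B | T1 T1
  A -> a
  B -> T0 A | T0 B | T0 T0 | T1 T1
  T0 -> a
  T1 -> b

Fill CYK table bottom-up:
  [0..0]={A,T0}  "a"  orig:{A}
  [1..1]={A,T0}  "a"  orig:{A}
  [2..2]={T1}  "b"  orig:{}
  [0..1]={B,S}  "aa"
  [1..2]=∅  "ab"
  [0..2]=∅  "aab"

S ∉ T[0,2] ⇒ NO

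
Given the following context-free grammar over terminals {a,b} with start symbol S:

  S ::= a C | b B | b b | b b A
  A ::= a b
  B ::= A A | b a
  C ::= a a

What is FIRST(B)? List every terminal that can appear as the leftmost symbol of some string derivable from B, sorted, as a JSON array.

Compute FIRST by fixpoint:
pass 1:
  A via A→a b: +{a}
  B via B→A A: +{a}
  B via B→b a: +{b}
  C via C→a a: +{a}
  S via S→a C: +{a}
  S via S→b B: +{b}
  FIRST[S]={a,b}  FIRST[A]={a}  FIRST[B]={a,b}  FIRST[C]={a}
pass 2: (stable)
  FIRST[S]={a,b}  FIRST[A]={a}  FIRST[B]={a,b}  FIRST[C]={a}

FIRST(B) = ["a", "b"]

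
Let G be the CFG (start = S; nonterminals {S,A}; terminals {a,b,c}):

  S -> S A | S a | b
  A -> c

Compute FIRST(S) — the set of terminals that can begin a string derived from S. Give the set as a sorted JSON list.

FIRST iteration:
pass 1:
  A via A→c: +{c}
  S via S→b: +{b}
  S: {b}  A: {c}
pass 2: — fixpoint
  S: {b}  A: {c}

FIRST(S) = ["b"]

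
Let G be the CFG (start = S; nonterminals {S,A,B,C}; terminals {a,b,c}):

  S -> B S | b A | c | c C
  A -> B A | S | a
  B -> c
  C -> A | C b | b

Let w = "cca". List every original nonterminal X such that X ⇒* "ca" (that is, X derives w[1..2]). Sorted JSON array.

CNF form of G:
  S -> B S | T0 A | T1 C | c
  A -> B A | B S | T0 A | T1 C | a | c
  B -> c
  C -> B A | B S | C T0 | T0 A | T1 C | a | b | c
  T0 -> b
  T1 -> c

CYK fill, restricted to cells inside w[1..2]:
  T[1,1] 'c' = {A,B,C,S,T1}  orig:{A,B,C,S}
  T[2,2] 'a' = {A,C}
  T[1,2] 'ca' = {A,C,S}

Original NTs in T[1,2] deriving "ca": ["A", "C", "S"]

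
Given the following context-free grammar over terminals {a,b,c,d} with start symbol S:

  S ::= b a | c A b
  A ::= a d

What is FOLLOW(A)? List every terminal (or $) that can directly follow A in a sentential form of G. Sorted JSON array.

FIRST sets, iterate to fixpoint:
pass 1:
  A via A→a d: +{a}
  S via S→b a: +{b}
  S via S→c A b: +{c}
  FIRST[S]={b,c}  FIRST[A]={a}
pass 2: done
  FIRST[S]={b,c}  FIRST[A]={a}

Compute FOLLOW by fixpoint:
FOLLOW(S) := {$}
round 1:
  S→c A b: FOLLOW(A) ⊇ FIRST(b) = {b}; new: +{b}
  S: {$}  A: {b}
round 2: done
  S: {$}  A: {b}

FOLLOW(A) = ["b"]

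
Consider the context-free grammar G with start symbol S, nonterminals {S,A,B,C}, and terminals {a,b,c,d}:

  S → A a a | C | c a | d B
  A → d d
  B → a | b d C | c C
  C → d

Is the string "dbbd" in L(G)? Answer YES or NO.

CNF form of G:
  S -> A X5 | T0 B | T2 T3 | d
  A -> T0 T0
  B -> T1 X4 | T2 C | a
  C -> d
  T0 -> d
  T1 -> b
  T2 -> c
  T3 -> a
  X4 -> T0 C
  X5 -> T3 T3

Fill CYK table bottom-up:
  cell(0,0) d: {C,S,T0}  orig:{C,S}
  cell(1,1) b: {T1}  orig:{}
  cell(2,2) b: {T1}  orig:{}
  cell(3,3) d: {C,S,T0}  orig:{C,S}
  cell(0,1) db: ∅
  cell(1,2) bb: ∅
  cell(2,3) bd: ∅
  cell(0,2) dbb: ∅
  cell(1,3) bbd: ∅
  cell(0,3) dbbd: ∅

S ∉ T[0,3] ⇒ NO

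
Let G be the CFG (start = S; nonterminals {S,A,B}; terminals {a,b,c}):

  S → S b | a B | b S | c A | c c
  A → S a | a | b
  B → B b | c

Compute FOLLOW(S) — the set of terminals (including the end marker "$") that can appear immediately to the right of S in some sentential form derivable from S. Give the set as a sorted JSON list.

Compute FIRST by fixpoint:
[1]
  A via A→a: +{a}
  A via A→b: +{b}
  B via B→c: +{c}
  S via S→a B: +{a}
  S via S→b S: +{b}
  S via S→c A: +{c}
  FIRST(S)={a,b,c}  FIRST(A)={a,b}  FIRST(B)={c}
[2]
  A via A→S a: +{c}
  FIRST(S)={a,b,c}  FIRST(A)={a,b,c}  FIRST(B)={c}
[3] (stable)
  FIRST(S)={a,b,c}  FIRST(A)={a,b,c}  FIRST(B)={c}

FOLLOW sets:
initialize: $ ∈ FOLLOW(S)
round 1:
  A→S a: FOLLOW(S) ⊇ FIRST(a) = {a}; new: +{a}
  B→B b: FOLLOW(B) ⊇ FIRST(b) = {b}; new: +{b}
  S→S b: FOLLOW(S) ⊇ FIRST(b) = {b}; new: +{b}
  S→a B: FOLLOW(B) ⊇ FOLLOW(S) ⊇ {$,a,b}; new: +{$,a}
  S→c A: FOLLOW(A) ⊇ FOLLOW(S) ⊇ {$,a,b}; new: +{$,a,b}
  FOLLOW[S]={$,a,b}  FOLLOW[A]={$,a,b}  FOLLOW[B]={$,a,b}
round 2: (no change)
  FOLLOW[S]={$,a,b}  FOLLOW[A]={$,a,b}  FOLLOW[B]={$,a,b}

FOLLOW(S) = ["$", "a", "b"]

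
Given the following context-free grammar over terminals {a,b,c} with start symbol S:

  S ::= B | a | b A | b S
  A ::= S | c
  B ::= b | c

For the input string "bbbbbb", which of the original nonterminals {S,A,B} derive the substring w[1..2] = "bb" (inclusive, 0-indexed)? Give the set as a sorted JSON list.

CNF form of G:
  S -> T0 A | T0 S | a | b | c
  A -> T0 A | T0 S | a | b | c
  B -> b | c
  T0 -> b

CYK fill, restricted to cells inside w[1..2]:
  cell(1,1) b: {A,B,S,T0}  orig:{A,B,S}
  cell(2,2) b: {A,B,S,T0}  orig:{A,B,S}
  cell(1,2) bb: {A,S}

Original NTs in T[1,2] deriving "bb": ["A", "S"]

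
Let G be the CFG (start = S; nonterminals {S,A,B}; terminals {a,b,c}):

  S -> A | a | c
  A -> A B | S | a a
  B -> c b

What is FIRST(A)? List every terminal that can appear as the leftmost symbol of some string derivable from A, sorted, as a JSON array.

FIRST iteration:
round 1:
  A via A→a a: +{a}
  B via B→c b: +{c}
  S via S→A: +{a}
  S via S→c: +{c}
  S: {a,c}  A: {a}  B: {c}
round 2:
  A via A→S: +{c}
  S: {a,c}  A: {a,c}  B: {c}
round 3: — fixpoint
  S: {a,c}  A: {a,c}  B: {c}

FIRST(A) = ["a", "c"]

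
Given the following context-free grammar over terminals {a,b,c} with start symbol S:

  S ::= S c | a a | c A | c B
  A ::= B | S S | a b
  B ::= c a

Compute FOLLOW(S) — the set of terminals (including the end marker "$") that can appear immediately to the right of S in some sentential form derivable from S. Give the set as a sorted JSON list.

FIRST sets, iterate to fixpoint:
round 1:
  A via A→a b: +{a}
  B via B→c a: +{c}
  S via S→a a: +{a}
  S via S→c A: +{c}
  S: {a,c}  A: {a}  B: {c}
round 2:
  A via A→B: +{c}
  S: {a,c}  A: {a,c}  B: {c}
round 3: — fixpoint
  S: {a,c}  A: {a,c}  B: {c}

Compute FOLLOW by fixpoint:
initialize: $ ∈ FOLLOW(S)
iter 1:
  A→S S: FOLLOW(S) ⊇ FIRST(S) = {a,c}; new: +{a,c}
  S→c A: FOLLOW(A) ⊇ FOLLOW(S) ⊇ {$,a,c}; new: +{$,a,c}
  S→c B: FOLLOW(B) ⊇ FOLLOW(S) ⊇ {$,a,c}; new: +{$,a,c}
  FOLLOW[S]={$,a,c}  FOLLOW[A]={$,a,c}  FOLLOW[B]={$,a,c}
iter 2: done
  FOLLOW[S]={$,a,c}  FOLLOW[A]={$,a,c}  FOLLOW[B]={$,a,c}

FOLLOW(S) = ["$", "a", "c"]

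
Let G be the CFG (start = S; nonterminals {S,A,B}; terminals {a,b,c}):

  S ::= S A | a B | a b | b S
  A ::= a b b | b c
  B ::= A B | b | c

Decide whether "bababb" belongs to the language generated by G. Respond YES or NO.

Convert to CNF:
  S -> S A | T0 B | T0 T1 | T1 S
  A -> T0 X3 | T1 T2
  B -> A B | b | c
  T0 -> a
  T1 -> b
  T2 -> c
  X3 -> T1 T1

Fill CYK table bottom-up:
  T[0,0] 'b' = {B,T1}  orig:{B}
  T[1,1] 'a' = {T0}  orig:{}
  T[2,2] 'b' = {B,T1}  orig:{B}
  T[3,3] 'a' = {T0}  orig:{}
  T[4,4] 'b' = {B,T1}  orig:{B}
  T[5,5] 'b' = {B,T1}  orig:{B}
  T[0,1] 'ba' = ∅
  T[1,2] 'ab' = {S}
  T[2,3] 'ba' = ∅
  T[3,4] 'ab' = {S}
  T[4,5] 'bb' = {X3}  orig:{}
  T[0,2] 'bab' = {S}
  T[1,3] 'aba' = ∅
  T[2,4] 'bab' = {S}
  T[3,5] 'abb' = {A}
  T[0,3] 'baba' = ∅
  T[1,4] 'abab' = ∅
  T[2,5] 'babb' = ∅
  T[0,4] 'babab' = ∅
  T[1,5] 'ababb' = {S}
  T[0,5] 'bababb' = {S}

S ∈ T[0,5] ⇒ YES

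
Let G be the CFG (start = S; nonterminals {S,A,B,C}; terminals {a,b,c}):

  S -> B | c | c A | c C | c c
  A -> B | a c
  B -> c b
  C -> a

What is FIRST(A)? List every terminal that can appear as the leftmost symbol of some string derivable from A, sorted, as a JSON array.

Compute FIRST by fixpoint:
round 1:
  A via A→a c: +{a}
  B via B→c b: +{c}
  C via C→a: +{a}
  S via S→B: +{c}
  FIRST(S)={c}  FIRST(A)={a}  FIRST(B)={c}  FIRST(C)={a}
round 2:
  A via A→B: +{c}
  FIRST(S)={c}  FIRST(A)={a,c}  FIRST(B)={c}  FIRST(C)={a}
round 3: (stable)
  FIRST(S)={c}  FIRST(A)={a,c}  FIRST(B)={c}  FIRST(C)={a}

FIRST(A) = ["a", "c"]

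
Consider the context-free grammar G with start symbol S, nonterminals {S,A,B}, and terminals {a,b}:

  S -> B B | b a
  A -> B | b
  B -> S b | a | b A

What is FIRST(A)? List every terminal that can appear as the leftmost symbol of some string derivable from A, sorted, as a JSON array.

FIRST iteration:
pass 1:
  A via A→b: +{b}
  B via B→a: +{a}
  B via B→b A: +{b}
  S via S→B B: +{a,b}
  FIRST[S]={a,b}  FIRST[A]={b}  FIRST[B]={a,b}
pass 2:
  A via A→B: +{a}
  FIRST[S]={a,b}  FIRST[A]={a,b}  FIRST[B]={a,b}
pass 3: (no change)
  FIRST[S]={a,b}  FIRST[A]={a,b}  FIRST[B]={a,b}

FIRST(A) = ["a", "b"]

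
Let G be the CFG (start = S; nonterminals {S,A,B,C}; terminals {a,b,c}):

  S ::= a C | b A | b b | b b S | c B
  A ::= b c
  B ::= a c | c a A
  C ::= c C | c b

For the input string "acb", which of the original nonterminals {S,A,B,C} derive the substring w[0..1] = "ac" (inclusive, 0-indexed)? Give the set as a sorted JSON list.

CNF form of G:
  S -> T0 A | T0 T0 | T0 X4 | T1 B | T2 C
  A -> T0 T1
  B -> T1 X3 | T2 T1
  C -> T1 C | T1 T0
  T0 -> b
  T1 -> c
  T2 -> a
  X3 -> T2 A
  X4 -> T0 S

CYK table (by increasing span) (cells [i..j] with 0 ≤ i ≤ j ≤ 1 only):
  T[0,0] 'a' = {T2}  orig:{}
  T[1,1] 'c' = {T1}  orig:{}
  T[0,1] 'ac' = {B}

Original NTs in T[0,1] deriving "ac": ["B"]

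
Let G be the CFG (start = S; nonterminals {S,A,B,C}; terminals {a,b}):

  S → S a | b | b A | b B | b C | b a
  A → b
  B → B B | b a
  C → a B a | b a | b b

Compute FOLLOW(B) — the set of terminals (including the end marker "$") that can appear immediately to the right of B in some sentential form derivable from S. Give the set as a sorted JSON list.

FIRST iteration:
round 1:
  A via A→b: +{b}
  B via B→b a: +{b}
  C via C→a B a: +{a}
  C via C→b a: +{b}
  S via S→b: +{b}
  FIRST[S]={b}  FIRST[A]={b}  FIRST[B]={b}  FIRST[C]={a,b}
round 2: done
  FIRST[S]={b}  FIRST[A]={b}  FIRST[B]={b}  FIRST[C]={a,b}

FOLLOW sets:
FOLLOW(S) := {$}
[1]
  B→B B: FOLLOW(B) ⊇ FIRST(B) = {b}; new: +{b}
  C→a B a: FOLLOW(B) ⊇ FIRST(a) = {a}; new: +{a}
  S→S a: FOLLOW(S) ⊇ FIRST(a) = {a}; new: +{a}
  S→b A: FOLLOW(A) ⊇ FOLLOW(S) ⊇ {$,a}; new: +{$,a}
  S→b B: FOLLOW(B) ⊇ FOLLOW(S) ⊇ {$,a}; new: +{$}
  S→b C: FOLLOW(C) ⊇ FOLLOW(S) ⊇ {$,a}; new: +{$,a}
  FOLLOW[S]={$,a}  FOLLOW[A]={$,a}  FOLLOW[B]={$,a,b}  FOLLOW[C]={$,a}
[2] (no change)
  FOLLOW[S]={$,a}  FOLLOW[A]={$,a}  FOLLOW[B]={$,a,b}  FOLLOW[C]={$,a}

FOLLOW(B) = ["$", "a", "b"]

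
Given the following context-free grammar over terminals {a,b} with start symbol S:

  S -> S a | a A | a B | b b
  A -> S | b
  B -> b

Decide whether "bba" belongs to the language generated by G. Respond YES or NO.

Convert to CNF:
  S -> S T0 | T0 A | T0 B | T1 T1
  A -> S T0 | T0 A | T0 B | T1 T1 | b
  B -> b
  T0 -> a
  T1 -> b

Fill CYK table bottom-up:
  [0..0]={A,B,T1}  "b"  orig:{A,B}
  [1..1]={A,B,T1}  "b"  orig:{A,B}
  [2..2]={T0}  "a"  orig:{}
  [0..1]={A,S}  "bb"
  [1..2]=∅  "ba"
  [0..2]={A,S}  "bba"

S ∈ T[0,2] ⇒ YES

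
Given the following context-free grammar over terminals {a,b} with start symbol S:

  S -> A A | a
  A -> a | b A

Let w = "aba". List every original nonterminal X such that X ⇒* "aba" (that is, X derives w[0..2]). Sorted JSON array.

CNF form of G:
  S -> A A | a
  A -> T0 A | a
  T0 -> b

CYK table (by increasing span) — only the sub-triangle for w[0..2]:
  T[0,0] 'a' = {A,S}
  T[1,1] 'b' = {T0}  orig:{}
  T[2,2] 'a' = {A,S}
  T[0,1] 'ab' = ∅
  T[1,2] 'ba' = {A}
  T[0,2] 'aba' = {S}

Original NTs in T[0,2] deriving "aba": ["S"]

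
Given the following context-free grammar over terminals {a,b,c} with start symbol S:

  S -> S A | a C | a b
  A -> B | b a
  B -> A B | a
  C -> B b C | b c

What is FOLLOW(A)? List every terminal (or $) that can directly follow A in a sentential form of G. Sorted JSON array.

Compute FIRST by fixpoint:
[1]
  A via A→b a: +{b}
  B via B→A B: +{b}
  B via B→a: +{a}
  C via C→B b C: +{a,b}
  S via S→a C: +{a}
  FIRST[S]={a}  FIRST[A]={b}  FIRST[B]={a,b}  FIRST[C]={a,b}
[2]
  A via A→B: +{a}
  FIRST[S]={a}  FIRST[A]={a,b}  FIRST[B]={a,b}  FIRST[C]={a,b}
[3] (no change)
  FIRST[S]={a}  FIRST[A]={a,b}  FIRST[B]={a,b}  FIRST[C]={a,b}

FOLLOW iteration:
FOLLOW(S) := {$}
[1]
  B→A B: FOLLOW(A) ⊇ FIRST(B) = {a,b}; new: +{a,b}
  C→B b C: FOLLOW(B) ⊇ FIRST(b) = {b}; new: +{b}
  S→S A: FOLLOW(S) ⊇ FIRST(A) = {a,b}; new: +{a,b}
  S→S A: FOLLOW(A) ⊇ FOLLOW(S) ⊇ {$,a,b}; new: +{$}
  S→a C: FOLLOW(C) ⊇ FOLLOW(S) ⊇ {$,a,b}; new: +{$,a,b}
  FOLLOW(S)={$,a,b}  FOLLOW(A)={$,a,b}  FOLLOW(B)={b}  FOLLOW(C)={$,a,b}
[2]
  A→B: FOLLOW(B) ⊇ FOLLOW(A) ⊇ {$,a,b}; new: +{$,a}
  FOLLOW(S)={$,a,b}  FOLLOW(A)={$,a,b}  FOLLOW(B)={$,a,b}  FOLLOW(C)={$,a,b}
[3] (no change)
  FOLLOW(S)={$,a,b}  FOLLOW(A)={$,a,b}  FOLLOW(B)={$,a,b}  FOLLOW(C)={$,a,b}

FOLLOW(A) = ["$", "a", "b"]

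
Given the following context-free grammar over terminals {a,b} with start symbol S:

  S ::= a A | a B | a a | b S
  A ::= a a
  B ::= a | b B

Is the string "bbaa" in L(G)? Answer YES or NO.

CNF form of G:
  S -> T0 A | T0 B | T0 T0 | T1 S
  A -> T0 T0
  B -> T1 B | a
  T0 -> a
  T1 -> b

CYK table (by increasing span):
  cell(0,0) b: {T1}  orig:{}
  cell(1,1) b: {T1}  orig:{}
  cell(2,2) a: {B,T0}  orig:{B}
  cell(3,3) a: {B,T0}  orig:{B}
  cell(0,1) bb: ∅
  cell(1,2) ba: {B}
  cell(2,3) aa: {A,S}
  cell(0,2) bba: {B}
  cell(1,3) baa: {S}
  cell(0,3) bbaa: {S}

S ∈ T[0,3] ⇒ YES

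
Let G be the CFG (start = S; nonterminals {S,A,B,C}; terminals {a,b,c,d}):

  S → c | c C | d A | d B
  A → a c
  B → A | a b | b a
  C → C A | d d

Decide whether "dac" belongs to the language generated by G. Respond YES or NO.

Convert to CNF:
  S -> T1 C | T3 A | T3 B | c
  A -> T0 T1
  B -> T0 T1 | T0 T2 | T2 T0
  C -> C A | T3 T3
  T0 -> a
  T1 -> c
  T2 -> b
  T3 -> d

CYK table (by increasing span):
  T[0,0] 'd' = {T3}  orig:{}
  T[1,1] 'a' = {T0}  orig:{}
  T[2,2] 'c' = {S,T1}  orig:{S}
  T[0,1] 'da' = ∅
  T[1,2] 'ac' = {A,B}
  T[0,2] 'dac' = {S}

S ∈ T[0,2] ⇒ YES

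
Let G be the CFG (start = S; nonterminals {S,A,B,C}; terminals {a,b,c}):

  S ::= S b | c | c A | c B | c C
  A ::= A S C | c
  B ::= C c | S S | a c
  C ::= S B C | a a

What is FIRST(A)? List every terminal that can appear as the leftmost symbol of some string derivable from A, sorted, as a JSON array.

FIRST sets, iterate to fixpoint:
pass 1:
  A via A→c: +{c}
  B via B→a c: +{a}
  C via C→a a: +{a}
  S via S→c: +{c}
  S: {c}  A: {c}  B: {a}  C: {a}
pass 2:
  B via B→S S: +{c}
  C via C→S B C: +{c}
  S: {c}  A: {c}  B: {a,c}  C: {a,c}
pass 3: done
  S: {c}  A: {c}  B: {a,c}  C: {a,c}

FIRST(A) = ["c"]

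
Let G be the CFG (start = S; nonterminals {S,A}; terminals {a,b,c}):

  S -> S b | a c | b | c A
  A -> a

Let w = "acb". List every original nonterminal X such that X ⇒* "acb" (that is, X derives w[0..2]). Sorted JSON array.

CNF form of G:
  S -> S T0 | T1 T2 | T2 A | b
  A -> a
  T0 -> b
  T1 -> a
  T2 -> c

Fill CYK table bottom-up (cells [i..j] with 0 ≤ i ≤ j ≤ 2 only):
  T[0,0] 'a' = {A,T1}  orig:{A}
  T[1,1] 'c' = {T2}  orig:{}
  T[2,2] 'b' = {S,T0}  orig:{S}
  T[0,1] 'ac' = {S}
  T[1,2] 'cb' = ∅
  T[0,2] 'acb' = {S}

Original NTs in T[0,2] deriving "acb": ["S"]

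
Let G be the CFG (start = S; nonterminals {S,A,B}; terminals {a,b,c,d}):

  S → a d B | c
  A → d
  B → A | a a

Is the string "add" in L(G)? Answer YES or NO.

CNF form of G:
  S -> T0 X2 | c
  A -> d
  B -> T0 T0 | d
  T0 -> a
  T1 -> d
  X2 -> T1 B

CYK fill:
  cell(0,0) a: {T0}  orig:{}
  cell(1,1) d: {A,B,T1}  orig:{A,B}
  cell(2,2) d: {A,B,T1}  orig:{A,B}
  cell(0,1) ad: ∅
  cell(1,2) dd: {X2}  orig:{}
  cell(0,2) add: {S}

S ∈ T[0,2] ⇒ YES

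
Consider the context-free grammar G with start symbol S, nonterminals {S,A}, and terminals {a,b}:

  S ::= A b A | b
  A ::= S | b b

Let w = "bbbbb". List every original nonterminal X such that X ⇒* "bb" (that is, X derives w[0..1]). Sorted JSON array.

Convert to CNF:
  S -> A X2 | b
  A -> A X1 | T0 T0 | b
  T0 -> b
  X1 -> T0 A
  X2 -> T0 A

Fill CYK table bottom-up (cells [i..j] with 0 ≤ i ≤ j ≤ 1 only):
  T[0,0] 'b' = {A,S,T0}  orig:{A,S}
  T[1,1] 'b' = {A,S,T0}  orig:{A,S}
  T[0,1] 'bb' = {A,X1,X2}  orig:{A}

Original NTs in T[0,1] deriving "bb": ["A"]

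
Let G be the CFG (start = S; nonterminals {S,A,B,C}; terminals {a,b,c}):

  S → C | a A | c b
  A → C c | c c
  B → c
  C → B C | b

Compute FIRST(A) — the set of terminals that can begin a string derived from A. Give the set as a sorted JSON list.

Compute FIRST by fixpoint:
pass 1:
  A via A→c c: +{c}
  B via B→c: +{c}
  C via C→B C: +{c}
  C via C→b: +{b}
  S via S→C: +{b,c}
  S via S→a A: +{a}
  FIRST[S]={a,b,c}  FIRST[A]={c}  FIRST[B]={c}  FIRST[C]={b,c}
pass 2:
  A via A→C c: +{b}
  FIRST[S]={a,b,c}  FIRST[A]={b,c}  FIRST[B]={c}  FIRST[C]={b,c}
pass 3: done
  FIRST[S]={a,b,c}  FIRST[A]={b,c}  FIRST[B]={c}  FIRST[C]={b,c}

FIRST(A) = ["b", "c"]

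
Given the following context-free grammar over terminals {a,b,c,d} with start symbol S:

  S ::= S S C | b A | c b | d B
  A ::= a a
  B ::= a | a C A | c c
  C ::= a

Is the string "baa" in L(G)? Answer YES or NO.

CNF form of G:
  S -> S X5 | T1 T2 | T2 A | T3 B
  A -> T0 T0
  B -> T0 X4 | T1 T1 | a
  C -> a
  T0 -> a
  T1 -> c
  T2 -> b
  T3 -> d
  X4 -> C A
  X5 -> S C

Fill CYK table bottom-up:
  [0..0]={T2}  "b"  orig:{}
  [1..1]={B,C,T0}  "a"  orig:{B,C}
  [2..2]={B,C,T0}  "a"  orig:{B,C}
  [0..1]=∅  "ba"
  [1..2]={A}  "aa"
  [0..2]={S}  "baa"

S ∈ T[0,2] ⇒ YES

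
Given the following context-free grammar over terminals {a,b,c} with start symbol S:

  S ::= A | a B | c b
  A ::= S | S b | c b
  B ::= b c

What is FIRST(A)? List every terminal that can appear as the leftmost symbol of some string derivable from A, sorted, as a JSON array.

Compute FIRST by fixpoint:
iter 1:
  A via A→c b: +{c}
  B via B→b c: +{b}
  S via S→A: +{c}
  S via S→a B: +{a}
  S: {a,c}  A: {c}  B: {b}
iter 2:
  A via A→S: +{a}
  S: {a,c}  A: {a,c}  B: {b}
iter 3: done
  S: {a,c}  A: {a,c}  B: {b}

FIRST(A) = ["a", "c"]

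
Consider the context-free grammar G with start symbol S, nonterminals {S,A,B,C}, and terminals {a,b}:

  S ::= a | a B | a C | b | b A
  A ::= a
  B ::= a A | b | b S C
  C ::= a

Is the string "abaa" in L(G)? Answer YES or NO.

CNF form of G:
  S -> T0 B | T0 C | T1 A | a | b
  A -> a
  B -> T0 A | T1 X2 | b
  C -> a
  T0 -> a
  T1 -> b
  X2 -> S C

Fill CYK table bottom-up:
  [0..0]={A,C,S,T0}  "a"  orig:{A,C,S}
  [1..1]={B,S,T1}  "b"  orig:{B,S}
  [2..2]={A,C,S,T0}  "a"  orig:{A,C,S}
  [3..3]={A,C,S,T0}  "a"  orig:{A,C,S}
  [0..1]={S}  "ab"
  [1..2]={S,X2}  "ba"  orig:{S}
  [2..3]={B,S,X2}  "aa"  orig:{B,S}
  [0..2]={X2}  "aba"  orig:{}
  [1..3]={B,X2}  "baa"  orig:{B}
  [0..3]={S}  "abaa"

S ∈ T[0,3] ⇒ YES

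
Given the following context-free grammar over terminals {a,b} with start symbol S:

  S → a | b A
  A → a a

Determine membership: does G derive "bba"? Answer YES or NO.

CNF form of G:
  S -> T1 A | a
  A -> T0 T0
  T0 -> a
  T1 -> b

CYK fill:
  [0..0]={T1}  "b"  orig:{}
  [1..1]={T1}  "b"  orig:{}
  [2..2]={S,T0}  "a"  orig:{S}
  [0..1]=∅  "bb"
  [1..2]=∅  "ba"
  [0..2]=∅  "bba"

S ∉ T[0,2] ⇒ NO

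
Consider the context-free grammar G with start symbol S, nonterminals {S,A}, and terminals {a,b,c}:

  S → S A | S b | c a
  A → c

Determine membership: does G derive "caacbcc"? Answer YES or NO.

Convert to CNF:
  S -> S A | S T0 | T1 T2
  A -> c
  T0 -> b
  T1 -> c
  T2 -> a

CYK fill:
  T[0,0] 'c' = {A,T1}  orig:{A}
  T[1,1] 'a' = {T2}  orig:{}
  T[2,2] 'a' = {T2}  orig:{}
  T[3,3] 'c' = {A,T1}  orig:{A}
  T[4,4] 'b' = {T0}  orig:{}
  T[5,5] 'c' = {A,T1}  orig:{A}
  T[6,6] 'c' = {A,T1}  orig:{A}
  T[0,1] 'ca' = {S}
  T[1,2] 'aa' = ∅
  T[2,3] 'ac' = ∅
  T[3,4] 'cb' = ∅
  T[4,5] 'bc' = ∅
  T[5,6] 'cc' = ∅
  T[0,2] 'caa' = ∅
  T[1,3] 'aac' = ∅
  T[2,4] 'acb' = ∅
  T[3,5] 'cbc' = ∅
  T[4,6] 'bcc' = ∅
  T[0,3] 'caac' = ∅
  T[1,4] 'aacb' = ∅
  T[2,5] 'acbc' = ∅
  T[3,6] 'cbcc' = ∅
  T[0,4] 'caacb' = ∅
  T[1,5] 'aacbc' = ∅
  T[2,6] 'acbcc' = ∅
  T[0,5] 'caacbc' = ∅
  T[1,6] 'aacbcc' = ∅
  T[0,6] 'caacbcc' = ∅

S ∉ T[0,6] ⇒ NO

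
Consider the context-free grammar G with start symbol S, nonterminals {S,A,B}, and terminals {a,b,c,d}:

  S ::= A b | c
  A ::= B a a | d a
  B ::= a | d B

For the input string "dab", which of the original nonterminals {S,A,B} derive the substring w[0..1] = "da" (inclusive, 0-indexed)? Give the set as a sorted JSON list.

Convert to CNF:
  S -> A T2 | c
  A -> B X3 | T1 T0
  B -> T1 B | a
  T0 -> a
  T1 -> d
  T2 -> b
  X3 -> T0 T0

CYK fill, restricted to cells inside w[0..1]:
  [0..0]={T1}  "d"  orig:{}
  [1..1]={B,T0}  "a"  orig:{B}
  [0..1]={A,B}  "da"

Original NTs in T[0,1] deriving "da": ["A", "B"]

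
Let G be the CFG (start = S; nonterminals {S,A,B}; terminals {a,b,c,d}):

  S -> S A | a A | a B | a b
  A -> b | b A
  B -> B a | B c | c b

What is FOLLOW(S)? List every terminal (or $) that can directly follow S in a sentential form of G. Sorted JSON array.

FIRST sets, iterate to fixpoint:
round 1:
  A via A→b: +{b}
  B via B→c b: +{c}
  S via S→a A: +{a}
  S: {a}  A: {b}  B: {c}
round 2: (no change)
  S: {a}  A: {b}  B: {c}

Compute FOLLOW by fixpoint:
FOLLOW(S) := {$}
pass 1:
  B→B a: FOLLOW(B) ⊇ FIRST(a) = {a}; new: +{a}
  B→B c: FOLLOW(B) ⊇ FIRST(c) = {c}; new: +{c}
  S→S A: FOLLOW(S) ⊇ FIRST(A) = {b}; new: +{b}
  S→S A: FOLLOW(A) ⊇ FOLLOW(S) ⊇ {$,b}; new: +{$,b}
  S→a B: FOLLOW(B) ⊇ FOLLOW(S) ⊇ {$,b}; new: +{$,b}
  S: {$,b}  A: {$,b}  B: {$,a,b,c}
pass 2: (no change)
  S: {$,b}  A: {$,b}  B: {$,a,b,c}

FOLLOW(S) = ["$", "b"]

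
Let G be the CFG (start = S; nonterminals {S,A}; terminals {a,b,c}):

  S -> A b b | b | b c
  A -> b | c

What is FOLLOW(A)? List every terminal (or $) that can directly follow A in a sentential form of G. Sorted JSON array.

Compute FIRST by fixpoint:
[1]
  A via A→b: +{b}
  A via A→c: +{c}
  S via S→A b b: +{b,c}
  FIRST(S)={b,c}  FIRST(A)={b,c}
[2] (stable)
  FIRST(S)={b,c}  FIRST(A)={b,c}

FOLLOW sets:
FOLLOW(S) := {$}
iter 1:
  S→A b b: FOLLOW(A) ⊇ FIRST(b) = {b}; new: +{b}
  FOLLOW[S]={$}  FOLLOW[A]={b}
iter 2: done
  FOLLOW[S]={$}  FOLLOW[A]={b}

FOLLOW(A) = ["b"]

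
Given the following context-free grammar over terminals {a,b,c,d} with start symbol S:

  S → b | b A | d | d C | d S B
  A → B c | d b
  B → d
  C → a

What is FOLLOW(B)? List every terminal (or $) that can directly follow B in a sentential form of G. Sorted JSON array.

FIRST iteration:
pass 1:
  A via A→d b: +{d}
  B via B→d: +{d}
  C via C→a: +{a}
  S via S→b: +{b}
  S via S→d: +{d}
  FIRST(S)={b,d}  FIRST(A)={d}  FIRST(B)={d}  FIRST(C)={a}
pass 2: — fixpoint
  FIRST(S)={b,d}  FIRST(A)={d}  FIRST(B)={d}  FIRST(C)={a}

Compute FOLLOW by fixpoint:
FOLLOW(S) := {$}
pass 1:
  A→B c: FOLLOW(B) ⊇ FIRST(c) = {c}; new: +{c}
  S→b A: FOLLOW(A) ⊇ FOLLOW(S) ⊇ {$}; new: +{$}
  S→d C: FOLLOW(C) ⊇ FOLLOW(S) ⊇ {$}; new: +{$}
  S→d S B: FOLLOW(S) ⊇ FIRST(B) = {d}; new: +{d}
  S→d S B: FOLLOW(B) ⊇ FOLLOW(S) ⊇ {$,d}; new: +{$,d}
  FOLLOW[S]={$,d}  FOLLOW[A]={$}  FOLLOW[B]={$,c,d}  FOLLOW[C]={$}
pass 2:
  S→b A: FOLLOW(A) ⊇ FOLLOW(S) ⊇ {$,d}; new: +{d}
  S→d C: FOLLOW(C) ⊇ FOLLOW(S) ⊇ {$,d}; new: +{d}
  FOLLOW[S]={$,d}  FOLLOW[A]={$,d}  FOLLOW[B]={$,c,d}  FOLLOW[C]={$,d}
pass 3: — fixpoint
  FOLLOW[S]={$,d}  FOLLOW[A]={$,d}  FOLLOW[B]={$,c,d}  FOLLOW[C]={$,d}

FOLLOW(B) = ["$", "c", "d"]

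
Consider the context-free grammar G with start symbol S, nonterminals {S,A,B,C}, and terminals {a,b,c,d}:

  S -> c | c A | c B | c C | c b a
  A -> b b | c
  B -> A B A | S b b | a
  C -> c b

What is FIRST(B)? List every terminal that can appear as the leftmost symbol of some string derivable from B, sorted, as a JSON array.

FIRST iteration:
iter 1:
  A via A→b b: +{b}
  A via A→c: +{c}
  B via B→A B A: +{b,c}
  B via B→a: +{a}
  C via C→c b: +{c}
  S via S→c: +{c}
  S: {c}  A: {b,c}  B: {a,b,c}  C: {c}
iter 2: done
  S: {c}  A: {b,c}  B: {a,b,c}  C: {c}

FIRST(B) = ["a", "b", "c"]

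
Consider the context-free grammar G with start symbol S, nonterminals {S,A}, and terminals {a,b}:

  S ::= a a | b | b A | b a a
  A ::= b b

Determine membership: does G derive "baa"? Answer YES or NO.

Convert to CNF:
  S -> T0 A | T0 X2 | T1 T1 | b
  A -> T0 T0
  T0 -> b
  T1 -> a
  X2 -> T1 T1

Fill CYK table bottom-up:
  [0..0]={S,T0}  "b"  orig:{S}
  [1..1]={T1}  "a"  orig:{}
  [2..2]={T1}  "a"  orig:{}
  [0..1]=∅  "ba"
  [1..2]={S,X2}  "aa"  orig:{S}
  [0..2]={S}  "baa"

S ∈ T[0,2] ⇒ YES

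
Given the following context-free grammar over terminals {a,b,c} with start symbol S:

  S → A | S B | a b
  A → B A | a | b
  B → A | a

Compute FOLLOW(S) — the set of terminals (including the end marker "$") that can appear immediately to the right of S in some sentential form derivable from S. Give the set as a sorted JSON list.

FIRST sets, iterate to fixpoint:
iter 1:
  A via A→a: +{a}
  A via A→b: +{b}
  B via B→A: +{a,b}
  S via S→A: +{a,b}
  S: {a,b}  A: {a,b}  B: {a,b}
iter 2: — fixpoint
  S: {a,b}  A: {a,b}  B: {a,b}

FOLLOW iteration:
seed FOLLOW(S) with $
iter 1:
  A→B A: FOLLOW(B) ⊇ FIRST(A) = {a,b}; new: +{a,b}
  B→A: FOLLOW(A) ⊇ FOLLOW(B) ⊇ {a,b}; new: +{a,b}
  S→A: FOLLOW(A) ⊇ FOLLOW(S) ⊇ {$}; new: +{$}
  S→S B: FOLLOW(S) ⊇ FIRST(B) = {a,b}; new: +{a,b}
  S→S B: FOLLOW(B) ⊇ FOLLOW(S) ⊇ {$,a,b}; new: +{$}
  S: {$,a,b}  A: {$,a,b}  B: {$,a,b}
iter 2: (no change)
  S: {$,a,b}  A: {$,a,b}  B: {$,a,b}

FOLLOW(S) = ["$", "a", "b"]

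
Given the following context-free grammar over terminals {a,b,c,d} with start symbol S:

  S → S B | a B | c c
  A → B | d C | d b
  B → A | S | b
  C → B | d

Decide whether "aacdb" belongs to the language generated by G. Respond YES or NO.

Convert to CNF:
  S -> S B | T0 B | T1 T1
  A -> S B | T0 B | T1 T1 | T2 C | T2 T3 | b
  B -> S B | T0 B | T1 T1 | T2 C | T2 T3 | b
  C -> S B | T0 B | T1 T1 | T2 C | T2 T3 | b | d
  T0 -> a
  T1 -> c
  T2 -> d
  T3 -> b

CYK fill:
  [0..0]={T0}  "a"  orig:{}
  [1..1]={T0}  "a"  orig:{}
  [2..2]={T1}  "c"  orig:{}
  [3..3]={C,T2}  "d"  orig:{C}
  [4..4]={A,B,C,T3}  "b"  orig:{A,B,C}
  [0..1]=∅  "aa"
  [1..2]=∅  "ac"
  [2..3]=∅  "cd"
  [3..4]={A,B,C}  "db"
  [0..2]=∅  "aac"
  [1..3]=∅  "acd"
  [2..4]=∅  "cdb"
  [0..3]=∅  "aacd"
  [1..4]=∅  "acdb"
  [0..4]=∅  "aacdb"

S ∉ T[0,4] ⇒ NO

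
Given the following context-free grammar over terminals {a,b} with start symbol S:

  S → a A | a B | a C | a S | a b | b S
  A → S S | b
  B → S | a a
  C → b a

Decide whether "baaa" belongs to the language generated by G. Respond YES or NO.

CNF form of G:
  S -> T0 A | T0 B | T0 C | T0 S | T0 T1 | T1 S
  A -> S S | b
  B -> T0 A | T0 B | T0 C | T0 S | T0 T0 | T0 T1 | T1 S
  C -> T1 T0
  T0 -> a
  T1 -> b

CYK table (by increasing span):
  T[0,0] 'b' = {A,T1}  orig:{A}
  T[1,1] 'a' = {T0}  orig:{}
  T[2,2] 'a' = {T0}  orig:{}
  T[3,3] 'a' = {T0}  orig:{}
  T[0,1] 'ba' = {C}
  T[1,2] 'aa' = {B}
  T[2,3] 'aa' = {B}
  T[0,2] 'baa' = ∅
  T[1,3] 'aaa' = {B,S}
  T[0,3] 'baaa' = {B,S}

S ∈ T[0,3] ⇒ YES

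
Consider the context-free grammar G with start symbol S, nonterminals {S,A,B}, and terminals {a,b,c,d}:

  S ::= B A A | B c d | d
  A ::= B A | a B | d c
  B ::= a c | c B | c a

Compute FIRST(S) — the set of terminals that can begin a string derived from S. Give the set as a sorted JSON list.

Compute FIRST by fixpoint:
round 1:
  A via A→a B: +{a}
  A via A→d c: +{d}
  B via B→a c: +{a}
  B via B→c B: +{c}
  S via S→B A A: +{a,c}
  S via S→d: +{d}
  S: {a,c,d}  A: {a,d}  B: {a,c}
round 2:
  A via A→B A: +{c}
  S: {a,c,d}  A: {a,c,d}  B: {a,c}
round 3: (no change)
  S: {a,c,d}  A: {a,c,d}  B: {a,c}

FIRST(S) = ["a", "c", "d"]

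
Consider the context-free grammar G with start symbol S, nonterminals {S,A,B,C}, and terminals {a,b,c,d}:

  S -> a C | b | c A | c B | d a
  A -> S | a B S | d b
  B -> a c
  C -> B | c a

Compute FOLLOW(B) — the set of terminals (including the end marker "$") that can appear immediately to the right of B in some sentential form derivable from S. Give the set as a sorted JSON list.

Compute FIRST by fixpoint:
round 1:
  A via A→a B S: +{a}
  A via A→d b: +{d}
  B via B→a c: +{a}
  C via C→B: +{a}
  C via C→c a: +{c}
  S via S→a C: +{a}
  S via S→b: +{b}
  S via S→c A: +{c}
  S via S→d a: +{d}
  FIRST[S]={a,b,c,d}  FIRST[A]={a,d}  FIRST[B]={a}  FIRST[C]={a,c}
round 2:
  A via A→S: +{b,c}
  FIRST[S]={a,b,c,d}  FIRST[A]={a,b,c,d}  FIRST[B]={a}  FIRST[C]={a,c}
round 3: done
  FIRST[S]={a,b,c,d}  FIRST[A]={a,b,c,d}  FIRST[B]={a}  FIRST[C]={a,c}

FOLLOW sets:
seed FOLLOW(S) with $
pass 1:
  A→a B S: FOLLOW(B) ⊇ FIRST(S) = {a,b,c,d}; new: +{a,b,c,d}
  S→a C: FOLLOW(C) ⊇ FOLLOW(S) ⊇ {$}; new: +{$}
  S→c A: FOLLOW(A) ⊇ FOLLOW(S) ⊇ {$}; new: +{$}
  S→c B: FOLLOW(B) ⊇ FOLLOW(S) ⊇ {$}; new: +{$}
  FOLLOW(S)={$}  FOLLOW(A)={$}  FOLLOW(B)={$,a,b,c,d}  FOLLOW(C)={$}
pass 2: — fixpoint
  FOLLOW(S)={$}  FOLLOW(A)={$}  FOLLOW(B)={$,a,b,c,d}  FOLLOW(C)={$}

FOLLOW(B) = ["$", "a", "b", "c", "d"]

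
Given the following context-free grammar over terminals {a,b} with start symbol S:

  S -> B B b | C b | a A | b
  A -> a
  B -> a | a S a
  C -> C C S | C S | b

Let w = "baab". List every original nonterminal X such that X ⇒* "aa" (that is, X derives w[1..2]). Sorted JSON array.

CNF form of G:
  S -> B X4 | C T1 | T0 A | b
  A -> a
  B -> T0 X2 | a
  C -> C S | C X3 | b
  T0 -> a
  T1 -> b
  X2 -> S T0
  X3 -> C S
  X4 -> B T1

CYK fill, restricted to cells inside w[1..2]:
  [1..1]={A,B,T0}  "a"  orig:{A,B}
  [2..2]={A,B,T0}  "a"  orig:{A,B}
  [1..2]={S}  "aa"

Original NTs in T[1,2] deriving "aa": ["S"]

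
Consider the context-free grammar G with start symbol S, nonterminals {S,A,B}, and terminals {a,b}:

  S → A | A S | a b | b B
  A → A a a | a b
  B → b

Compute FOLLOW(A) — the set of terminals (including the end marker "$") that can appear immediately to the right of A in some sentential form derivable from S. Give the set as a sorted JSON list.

FIRST sets, iterate to fixpoint:
round 1:
  A via A→a b: +{a}
  B via B→b: +{b}
  S via S→A: +{a}
  S via S→b B: +{b}
  S: {a,b}  A: {a}  B: {b}
round 2: (stable)
  S: {a,b}  A: {a}  B: {b}

Compute FOLLOW by fixpoint:
initialize: $ ∈ FOLLOW(S)
round 1:
  A→A a a: FOLLOW(A) ⊇ FIRST(a) = {a}; new: +{a}
  S→A: FOLLOW(A) ⊇ FOLLOW(S) ⊇ {$}; new: +{$}
  S→A S: FOLLOW(A) ⊇ FIRST(S) = {a,b}; new: +{b}
  S→b B: FOLLOW(B) ⊇ FOLLOW(S) ⊇ {$}; new: +{$}
  FOLLOW(S)={$}  FOLLOW(A)={$,a,b}  FOLLOW(B)={$}
round 2: done
  FOLLOW(S)={$}  FOLLOW(A)={$,a,b}  FOLLOW(B)={$}

FOLLOW(A) = ["$", "a", "b"]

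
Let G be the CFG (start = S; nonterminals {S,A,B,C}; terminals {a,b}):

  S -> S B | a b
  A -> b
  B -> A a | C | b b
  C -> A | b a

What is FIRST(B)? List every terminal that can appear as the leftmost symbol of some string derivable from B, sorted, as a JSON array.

FIRST sets, iterate to fixpoint:
[1]
  A via A→b: +{b}
  B via B→A a: +{b}
  C via C→A: +{b}
  S via S→a b: +{a}
  FIRST(S)={a}  FIRST(A)={b}  FIRST(B)={b}  FIRST(C)={b}
[2] done
  FIRST(S)={a}  FIRST(A)={b}  FIRST(B)={b}  FIRST(C)={b}

FIRST(B) = ["b"]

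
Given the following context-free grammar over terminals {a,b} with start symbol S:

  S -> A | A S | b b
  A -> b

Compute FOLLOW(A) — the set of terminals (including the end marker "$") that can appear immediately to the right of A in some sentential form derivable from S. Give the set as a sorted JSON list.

FIRST iteration:
pass 1:
  A via A→b: +{b}
  S via S→A: +{b}
  FIRST[S]={b}  FIRST[A]={b}
pass 2: done
  FIRST[S]={b}  FIRST[A]={b}

FOLLOW iteration:
FOLLOW(S) := {$}
round 1:
  S→A: FOLLOW(A) ⊇ FOLLOW(S) ⊇ {$}; new: +{$}
  S→A S: FOLLOW(A) ⊇ FIRST(S) = {b}; new: +{b}
  FOLLOW[S]={$}  FOLLOW[A]={$,b}
round 2: done
  FOLLOW[S]={$}  FOLLOW[A]={$,b}

FOLLOW(A) = ["$", "b"]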